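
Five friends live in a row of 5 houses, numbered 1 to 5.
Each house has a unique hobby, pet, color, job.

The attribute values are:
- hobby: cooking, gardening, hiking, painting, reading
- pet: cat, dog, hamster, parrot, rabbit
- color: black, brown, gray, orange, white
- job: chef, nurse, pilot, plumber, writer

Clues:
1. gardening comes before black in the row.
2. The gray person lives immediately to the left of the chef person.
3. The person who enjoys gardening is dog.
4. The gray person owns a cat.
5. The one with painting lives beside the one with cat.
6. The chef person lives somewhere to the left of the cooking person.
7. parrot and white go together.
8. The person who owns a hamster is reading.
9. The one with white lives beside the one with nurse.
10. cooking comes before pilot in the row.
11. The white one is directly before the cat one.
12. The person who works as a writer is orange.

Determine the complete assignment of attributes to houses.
Solution:

House | Hobby | Pet | Color | Job
---------------------------------
  1   | painting | parrot | white | plumber
  2   | hiking | cat | gray | nurse
  3   | gardening | dog | brown | chef
  4   | cooking | rabbit | orange | writer
  5   | reading | hamster | black | pilot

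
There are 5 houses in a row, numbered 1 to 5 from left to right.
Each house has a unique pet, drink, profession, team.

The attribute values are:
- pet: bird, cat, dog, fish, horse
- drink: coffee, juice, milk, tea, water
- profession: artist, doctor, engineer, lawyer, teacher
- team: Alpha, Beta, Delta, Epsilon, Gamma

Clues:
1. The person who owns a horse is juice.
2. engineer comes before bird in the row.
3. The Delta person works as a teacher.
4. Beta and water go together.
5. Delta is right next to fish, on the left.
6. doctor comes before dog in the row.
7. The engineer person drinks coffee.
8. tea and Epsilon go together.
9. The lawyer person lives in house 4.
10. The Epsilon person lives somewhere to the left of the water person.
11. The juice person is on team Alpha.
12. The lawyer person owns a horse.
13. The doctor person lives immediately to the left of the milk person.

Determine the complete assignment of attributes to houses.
Solution:

House | Pet | Drink | Profession | Team
---------------------------------------
  1   | cat | tea | doctor | Epsilon
  2   | dog | milk | teacher | Delta
  3   | fish | coffee | engineer | Gamma
  4   | horse | juice | lawyer | Alpha
  5   | bird | water | artist | Beta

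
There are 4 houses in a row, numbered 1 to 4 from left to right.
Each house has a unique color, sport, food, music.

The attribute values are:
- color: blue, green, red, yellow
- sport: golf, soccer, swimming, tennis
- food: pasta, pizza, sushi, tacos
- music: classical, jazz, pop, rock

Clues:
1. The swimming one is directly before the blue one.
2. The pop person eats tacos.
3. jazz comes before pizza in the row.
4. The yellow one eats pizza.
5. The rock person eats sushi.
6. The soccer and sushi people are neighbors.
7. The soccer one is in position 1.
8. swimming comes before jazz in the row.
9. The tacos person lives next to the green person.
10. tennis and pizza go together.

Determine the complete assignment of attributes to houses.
Solution:

House | Color | Sport | Food | Music
------------------------------------
  1   | red | soccer | tacos | pop
  2   | green | swimming | sushi | rock
  3   | blue | golf | pasta | jazz
  4   | yellow | tennis | pizza | classical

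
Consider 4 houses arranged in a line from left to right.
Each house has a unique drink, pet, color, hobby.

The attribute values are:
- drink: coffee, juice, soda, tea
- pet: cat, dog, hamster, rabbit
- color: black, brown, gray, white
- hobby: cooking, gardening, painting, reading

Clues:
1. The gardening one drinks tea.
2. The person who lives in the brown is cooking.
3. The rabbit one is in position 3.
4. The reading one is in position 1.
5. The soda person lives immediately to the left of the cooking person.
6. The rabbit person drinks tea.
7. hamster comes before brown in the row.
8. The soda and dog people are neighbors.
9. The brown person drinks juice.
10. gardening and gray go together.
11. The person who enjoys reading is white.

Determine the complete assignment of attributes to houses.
Solution:

House | Drink | Pet | Color | Hobby
-----------------------------------
  1   | soda | hamster | white | reading
  2   | juice | dog | brown | cooking
  3   | tea | rabbit | gray | gardening
  4   | coffee | cat | black | painting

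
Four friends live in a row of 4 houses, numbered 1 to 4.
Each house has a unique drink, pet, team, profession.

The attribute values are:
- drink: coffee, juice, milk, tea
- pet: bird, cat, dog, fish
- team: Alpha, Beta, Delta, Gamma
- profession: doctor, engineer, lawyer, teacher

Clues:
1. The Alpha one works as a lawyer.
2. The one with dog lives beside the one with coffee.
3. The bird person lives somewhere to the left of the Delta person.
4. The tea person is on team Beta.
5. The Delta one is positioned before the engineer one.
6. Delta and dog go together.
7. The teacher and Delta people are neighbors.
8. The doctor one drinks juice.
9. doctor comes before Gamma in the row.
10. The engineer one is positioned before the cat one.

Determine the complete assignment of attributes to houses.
Solution:

House | Drink | Pet | Team | Profession
---------------------------------------
  1   | tea | bird | Beta | teacher
  2   | juice | dog | Delta | doctor
  3   | coffee | fish | Gamma | engineer
  4   | milk | cat | Alpha | lawyer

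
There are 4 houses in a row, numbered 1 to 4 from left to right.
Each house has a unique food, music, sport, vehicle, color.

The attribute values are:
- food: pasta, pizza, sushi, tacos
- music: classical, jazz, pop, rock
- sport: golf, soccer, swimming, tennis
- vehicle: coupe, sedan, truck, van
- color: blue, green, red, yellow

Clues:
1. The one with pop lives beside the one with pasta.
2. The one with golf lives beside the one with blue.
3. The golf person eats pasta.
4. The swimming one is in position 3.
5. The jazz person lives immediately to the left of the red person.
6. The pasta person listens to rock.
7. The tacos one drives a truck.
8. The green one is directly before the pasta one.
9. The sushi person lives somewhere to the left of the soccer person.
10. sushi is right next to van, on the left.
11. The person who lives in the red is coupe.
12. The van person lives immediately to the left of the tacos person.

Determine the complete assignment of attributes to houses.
Solution:

House | Food | Music | Sport | Vehicle | Color
----------------------------------------------
  1   | sushi | pop | tennis | sedan | green
  2   | pasta | rock | golf | van | yellow
  3   | tacos | jazz | swimming | truck | blue
  4   | pizza | classical | soccer | coupe | red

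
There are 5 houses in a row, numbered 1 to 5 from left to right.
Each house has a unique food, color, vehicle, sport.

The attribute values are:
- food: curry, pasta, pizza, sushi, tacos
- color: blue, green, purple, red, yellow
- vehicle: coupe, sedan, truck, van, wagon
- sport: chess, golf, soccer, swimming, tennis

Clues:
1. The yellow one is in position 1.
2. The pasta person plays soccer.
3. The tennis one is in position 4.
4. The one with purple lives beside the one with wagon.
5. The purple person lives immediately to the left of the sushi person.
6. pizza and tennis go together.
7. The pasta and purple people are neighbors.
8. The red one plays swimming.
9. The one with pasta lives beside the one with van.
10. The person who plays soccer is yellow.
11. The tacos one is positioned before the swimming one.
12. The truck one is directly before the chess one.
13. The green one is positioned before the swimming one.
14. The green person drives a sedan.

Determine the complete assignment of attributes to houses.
Solution:

House | Food | Color | Vehicle | Sport
--------------------------------------
  1   | pasta | yellow | truck | soccer
  2   | tacos | purple | van | chess
  3   | sushi | blue | wagon | golf
  4   | pizza | green | sedan | tennis
  5   | curry | red | coupe | swimming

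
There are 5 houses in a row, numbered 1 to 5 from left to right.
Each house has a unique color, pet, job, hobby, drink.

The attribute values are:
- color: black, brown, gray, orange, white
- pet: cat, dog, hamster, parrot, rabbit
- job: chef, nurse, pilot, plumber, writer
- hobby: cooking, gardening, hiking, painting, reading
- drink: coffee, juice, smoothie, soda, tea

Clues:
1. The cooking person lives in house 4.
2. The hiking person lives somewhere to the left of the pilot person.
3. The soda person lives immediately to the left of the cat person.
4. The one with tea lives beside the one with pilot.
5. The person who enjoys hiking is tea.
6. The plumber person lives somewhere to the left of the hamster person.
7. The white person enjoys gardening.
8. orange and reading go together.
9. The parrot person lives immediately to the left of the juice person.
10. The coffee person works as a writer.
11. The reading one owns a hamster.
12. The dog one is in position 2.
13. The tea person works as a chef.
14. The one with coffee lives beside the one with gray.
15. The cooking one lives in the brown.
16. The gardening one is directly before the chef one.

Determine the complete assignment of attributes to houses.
Solution:

House | Color | Pet | Job | Hobby | Drink
-----------------------------------------
  1   | white | rabbit | writer | gardening | coffee
  2   | gray | dog | chef | hiking | tea
  3   | black | parrot | pilot | painting | soda
  4   | brown | cat | plumber | cooking | juice
  5   | orange | hamster | nurse | reading | smoothie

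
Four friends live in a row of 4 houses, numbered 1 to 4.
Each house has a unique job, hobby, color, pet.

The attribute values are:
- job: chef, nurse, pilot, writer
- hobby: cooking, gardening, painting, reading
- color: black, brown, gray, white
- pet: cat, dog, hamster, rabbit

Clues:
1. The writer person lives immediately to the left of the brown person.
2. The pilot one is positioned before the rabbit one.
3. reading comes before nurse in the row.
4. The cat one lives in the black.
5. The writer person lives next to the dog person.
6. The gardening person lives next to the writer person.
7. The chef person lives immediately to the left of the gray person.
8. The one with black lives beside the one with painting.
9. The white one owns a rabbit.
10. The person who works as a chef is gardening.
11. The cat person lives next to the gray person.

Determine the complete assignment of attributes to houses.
Solution:

House | Job | Hobby | Color | Pet
---------------------------------
  1   | chef | gardening | black | cat
  2   | writer | painting | gray | hamster
  3   | pilot | reading | brown | dog
  4   | nurse | cooking | white | rabbit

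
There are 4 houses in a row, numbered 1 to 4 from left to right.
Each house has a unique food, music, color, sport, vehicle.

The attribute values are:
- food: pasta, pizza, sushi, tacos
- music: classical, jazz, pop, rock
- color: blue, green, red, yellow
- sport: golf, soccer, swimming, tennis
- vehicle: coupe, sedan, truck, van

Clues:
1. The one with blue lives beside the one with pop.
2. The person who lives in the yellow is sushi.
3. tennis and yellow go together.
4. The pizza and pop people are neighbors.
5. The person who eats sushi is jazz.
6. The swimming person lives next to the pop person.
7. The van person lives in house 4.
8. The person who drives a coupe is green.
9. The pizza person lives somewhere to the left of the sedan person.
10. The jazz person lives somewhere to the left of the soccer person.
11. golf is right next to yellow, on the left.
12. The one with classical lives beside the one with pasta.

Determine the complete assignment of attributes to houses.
Solution:

House | Food | Music | Color | Sport | Vehicle
----------------------------------------------
  1   | pizza | classical | blue | swimming | truck
  2   | pasta | pop | green | golf | coupe
  3   | sushi | jazz | yellow | tennis | sedan
  4   | tacos | rock | red | soccer | van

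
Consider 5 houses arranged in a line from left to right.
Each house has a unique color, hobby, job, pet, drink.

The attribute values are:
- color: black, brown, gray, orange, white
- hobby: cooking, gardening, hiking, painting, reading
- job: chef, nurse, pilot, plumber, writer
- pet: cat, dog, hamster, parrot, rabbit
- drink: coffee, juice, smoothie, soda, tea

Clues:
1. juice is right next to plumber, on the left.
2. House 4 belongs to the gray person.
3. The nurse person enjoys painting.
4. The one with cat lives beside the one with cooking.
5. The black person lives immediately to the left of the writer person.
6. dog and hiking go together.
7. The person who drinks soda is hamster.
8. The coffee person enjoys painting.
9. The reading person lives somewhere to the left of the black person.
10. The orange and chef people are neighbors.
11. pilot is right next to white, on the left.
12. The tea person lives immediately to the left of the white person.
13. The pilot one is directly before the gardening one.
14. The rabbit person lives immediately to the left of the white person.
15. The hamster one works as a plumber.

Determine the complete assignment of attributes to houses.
Solution:

House | Color | Hobby | Job | Pet | Drink
-----------------------------------------
  1   | orange | reading | pilot | rabbit | tea
  2   | white | gardening | chef | cat | juice
  3   | black | cooking | plumber | hamster | soda
  4   | gray | hiking | writer | dog | smoothie
  5   | brown | painting | nurse | parrot | coffee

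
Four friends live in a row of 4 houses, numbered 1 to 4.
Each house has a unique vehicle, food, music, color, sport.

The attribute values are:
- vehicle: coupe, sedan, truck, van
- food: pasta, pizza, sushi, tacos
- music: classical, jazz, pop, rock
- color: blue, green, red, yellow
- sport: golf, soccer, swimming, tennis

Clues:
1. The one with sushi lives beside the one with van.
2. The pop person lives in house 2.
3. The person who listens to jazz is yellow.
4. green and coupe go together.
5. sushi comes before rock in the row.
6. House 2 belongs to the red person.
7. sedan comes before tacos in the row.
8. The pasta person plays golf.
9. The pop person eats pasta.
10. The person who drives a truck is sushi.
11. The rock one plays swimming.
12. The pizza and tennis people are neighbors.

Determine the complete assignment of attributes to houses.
Solution:

House | Vehicle | Food | Music | Color | Sport
----------------------------------------------
  1   | truck | sushi | jazz | yellow | soccer
  2   | van | pasta | pop | red | golf
  3   | sedan | pizza | rock | blue | swimming
  4   | coupe | tacos | classical | green | tennis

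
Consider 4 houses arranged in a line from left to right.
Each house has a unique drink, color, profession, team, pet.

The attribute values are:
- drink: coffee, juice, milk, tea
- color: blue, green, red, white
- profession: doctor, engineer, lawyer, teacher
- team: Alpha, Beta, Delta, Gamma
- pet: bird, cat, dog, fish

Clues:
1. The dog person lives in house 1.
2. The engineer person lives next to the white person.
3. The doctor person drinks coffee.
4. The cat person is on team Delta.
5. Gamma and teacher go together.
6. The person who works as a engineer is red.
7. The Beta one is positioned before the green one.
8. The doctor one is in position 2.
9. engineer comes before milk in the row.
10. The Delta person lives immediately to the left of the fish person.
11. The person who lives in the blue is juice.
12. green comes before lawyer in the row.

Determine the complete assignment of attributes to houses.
Solution:

House | Drink | Color | Profession | Team | Pet
-----------------------------------------------
  1   | tea | red | engineer | Beta | dog
  2   | coffee | white | doctor | Delta | cat
  3   | milk | green | teacher | Gamma | fish
  4   | juice | blue | lawyer | Alpha | bird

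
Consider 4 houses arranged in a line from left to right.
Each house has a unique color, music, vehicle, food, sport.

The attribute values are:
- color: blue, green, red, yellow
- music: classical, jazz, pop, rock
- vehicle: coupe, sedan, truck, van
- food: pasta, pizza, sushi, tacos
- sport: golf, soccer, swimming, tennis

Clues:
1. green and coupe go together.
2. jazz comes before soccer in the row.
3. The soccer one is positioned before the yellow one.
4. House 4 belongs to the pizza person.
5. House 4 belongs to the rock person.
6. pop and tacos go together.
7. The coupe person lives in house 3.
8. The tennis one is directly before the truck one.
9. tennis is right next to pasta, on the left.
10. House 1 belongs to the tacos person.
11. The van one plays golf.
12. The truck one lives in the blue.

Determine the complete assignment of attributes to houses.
Solution:

House | Color | Music | Vehicle | Food | Sport
----------------------------------------------
  1   | red | pop | sedan | tacos | tennis
  2   | blue | jazz | truck | pasta | swimming
  3   | green | classical | coupe | sushi | soccer
  4   | yellow | rock | van | pizza | golf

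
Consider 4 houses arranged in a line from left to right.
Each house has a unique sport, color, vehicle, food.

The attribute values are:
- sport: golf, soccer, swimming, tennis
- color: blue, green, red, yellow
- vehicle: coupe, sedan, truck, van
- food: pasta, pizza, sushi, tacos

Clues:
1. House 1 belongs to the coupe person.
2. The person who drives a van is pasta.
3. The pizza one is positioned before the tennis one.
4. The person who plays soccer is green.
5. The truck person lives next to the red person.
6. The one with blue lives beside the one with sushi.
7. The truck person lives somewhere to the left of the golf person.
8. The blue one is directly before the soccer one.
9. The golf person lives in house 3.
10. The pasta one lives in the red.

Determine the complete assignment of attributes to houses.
Solution:

House | Sport | Color | Vehicle | Food
--------------------------------------
  1   | swimming | blue | coupe | pizza
  2   | soccer | green | truck | sushi
  3   | golf | red | van | pasta
  4   | tennis | yellow | sedan | tacos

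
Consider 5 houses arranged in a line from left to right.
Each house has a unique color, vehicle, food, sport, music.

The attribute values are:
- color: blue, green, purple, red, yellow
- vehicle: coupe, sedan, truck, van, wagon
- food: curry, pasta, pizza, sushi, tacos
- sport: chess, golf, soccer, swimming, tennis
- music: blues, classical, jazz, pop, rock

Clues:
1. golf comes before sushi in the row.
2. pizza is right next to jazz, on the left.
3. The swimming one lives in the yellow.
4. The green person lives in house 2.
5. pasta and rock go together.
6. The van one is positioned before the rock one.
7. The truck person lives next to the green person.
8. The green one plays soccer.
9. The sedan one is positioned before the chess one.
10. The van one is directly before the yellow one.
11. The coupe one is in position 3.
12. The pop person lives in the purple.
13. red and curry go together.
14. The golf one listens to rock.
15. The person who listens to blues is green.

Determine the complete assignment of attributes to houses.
Solution:

House | Color | Vehicle | Food | Sport | Music
----------------------------------------------
  1   | red | truck | curry | tennis | classical
  2   | green | van | pizza | soccer | blues
  3   | yellow | coupe | tacos | swimming | jazz
  4   | blue | sedan | pasta | golf | rock
  5   | purple | wagon | sushi | chess | pop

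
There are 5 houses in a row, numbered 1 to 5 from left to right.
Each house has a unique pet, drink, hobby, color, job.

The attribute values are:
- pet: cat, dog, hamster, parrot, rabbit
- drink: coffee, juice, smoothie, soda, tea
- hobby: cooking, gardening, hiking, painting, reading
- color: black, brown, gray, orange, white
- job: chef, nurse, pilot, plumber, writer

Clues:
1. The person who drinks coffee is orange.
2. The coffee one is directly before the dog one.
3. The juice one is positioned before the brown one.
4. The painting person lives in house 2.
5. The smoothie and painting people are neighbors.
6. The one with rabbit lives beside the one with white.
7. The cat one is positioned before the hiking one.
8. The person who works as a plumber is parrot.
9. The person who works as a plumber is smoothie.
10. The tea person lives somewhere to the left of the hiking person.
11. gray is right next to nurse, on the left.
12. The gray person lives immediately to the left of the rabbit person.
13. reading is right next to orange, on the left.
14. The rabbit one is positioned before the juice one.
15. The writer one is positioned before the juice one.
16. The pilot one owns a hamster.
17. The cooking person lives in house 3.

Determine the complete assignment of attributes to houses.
Solution:

House | Pet | Drink | Hobby | Color | Job
-----------------------------------------
  1   | parrot | smoothie | reading | gray | plumber
  2   | rabbit | coffee | painting | orange | nurse
  3   | dog | tea | cooking | white | writer
  4   | cat | juice | gardening | black | chef
  5   | hamster | soda | hiking | brown | pilot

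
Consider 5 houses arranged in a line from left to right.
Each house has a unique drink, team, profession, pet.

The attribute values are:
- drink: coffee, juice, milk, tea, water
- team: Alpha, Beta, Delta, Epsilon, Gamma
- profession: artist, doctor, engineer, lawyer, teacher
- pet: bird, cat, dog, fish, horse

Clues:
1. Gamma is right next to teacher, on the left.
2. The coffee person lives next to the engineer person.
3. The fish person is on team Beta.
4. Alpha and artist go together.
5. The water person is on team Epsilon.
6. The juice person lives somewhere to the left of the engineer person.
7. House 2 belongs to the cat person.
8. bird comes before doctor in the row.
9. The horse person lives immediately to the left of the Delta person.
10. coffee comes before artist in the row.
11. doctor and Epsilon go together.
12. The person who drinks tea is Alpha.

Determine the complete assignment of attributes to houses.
Solution:

House | Drink | Team | Profession | Pet
---------------------------------------
  1   | juice | Gamma | lawyer | horse
  2   | coffee | Delta | teacher | cat
  3   | milk | Beta | engineer | fish
  4   | tea | Alpha | artist | bird
  5   | water | Epsilon | doctor | dog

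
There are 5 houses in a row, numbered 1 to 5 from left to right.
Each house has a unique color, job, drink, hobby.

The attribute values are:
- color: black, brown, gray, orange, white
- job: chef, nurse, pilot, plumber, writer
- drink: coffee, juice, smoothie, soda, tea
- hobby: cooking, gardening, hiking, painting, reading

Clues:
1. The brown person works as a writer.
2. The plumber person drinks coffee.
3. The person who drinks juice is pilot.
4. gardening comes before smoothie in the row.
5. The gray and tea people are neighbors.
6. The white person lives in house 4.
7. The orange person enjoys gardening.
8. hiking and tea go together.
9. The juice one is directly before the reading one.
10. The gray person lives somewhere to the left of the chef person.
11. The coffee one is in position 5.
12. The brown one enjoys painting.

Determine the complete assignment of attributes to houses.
Solution:

House | Color | Job | Drink | Hobby
-----------------------------------
  1   | brown | writer | soda | painting
  2   | orange | pilot | juice | gardening
  3   | gray | nurse | smoothie | reading
  4   | white | chef | tea | hiking
  5   | black | plumber | coffee | cooking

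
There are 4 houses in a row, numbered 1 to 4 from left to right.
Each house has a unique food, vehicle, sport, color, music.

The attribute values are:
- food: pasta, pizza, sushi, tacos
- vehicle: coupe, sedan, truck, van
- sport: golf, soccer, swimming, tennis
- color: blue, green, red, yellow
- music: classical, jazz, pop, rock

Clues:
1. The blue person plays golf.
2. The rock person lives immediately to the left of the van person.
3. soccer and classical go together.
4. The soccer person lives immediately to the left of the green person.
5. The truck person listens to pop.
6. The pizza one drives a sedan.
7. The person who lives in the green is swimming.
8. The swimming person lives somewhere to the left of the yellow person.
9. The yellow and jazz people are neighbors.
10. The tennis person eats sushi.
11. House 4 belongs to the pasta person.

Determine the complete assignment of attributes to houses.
Solution:

House | Food | Vehicle | Sport | Color | Music
----------------------------------------------
  1   | pizza | sedan | soccer | red | classical
  2   | tacos | truck | swimming | green | pop
  3   | sushi | coupe | tennis | yellow | rock
  4   | pasta | van | golf | blue | jazz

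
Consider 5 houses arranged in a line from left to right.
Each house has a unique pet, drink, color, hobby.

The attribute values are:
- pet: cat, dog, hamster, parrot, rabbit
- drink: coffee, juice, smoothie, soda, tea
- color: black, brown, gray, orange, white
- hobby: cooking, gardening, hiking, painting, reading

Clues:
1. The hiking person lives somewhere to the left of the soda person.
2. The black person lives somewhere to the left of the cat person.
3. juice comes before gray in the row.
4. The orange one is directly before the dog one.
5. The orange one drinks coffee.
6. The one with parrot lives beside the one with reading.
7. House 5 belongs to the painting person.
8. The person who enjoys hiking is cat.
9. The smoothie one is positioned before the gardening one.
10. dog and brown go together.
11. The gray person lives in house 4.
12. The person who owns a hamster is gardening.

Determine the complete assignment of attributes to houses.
Solution:

House | Pet | Drink | Color | Hobby
-----------------------------------
  1   | parrot | coffee | orange | cooking
  2   | dog | smoothie | brown | reading
  3   | hamster | juice | black | gardening
  4   | cat | tea | gray | hiking
  5   | rabbit | soda | white | painting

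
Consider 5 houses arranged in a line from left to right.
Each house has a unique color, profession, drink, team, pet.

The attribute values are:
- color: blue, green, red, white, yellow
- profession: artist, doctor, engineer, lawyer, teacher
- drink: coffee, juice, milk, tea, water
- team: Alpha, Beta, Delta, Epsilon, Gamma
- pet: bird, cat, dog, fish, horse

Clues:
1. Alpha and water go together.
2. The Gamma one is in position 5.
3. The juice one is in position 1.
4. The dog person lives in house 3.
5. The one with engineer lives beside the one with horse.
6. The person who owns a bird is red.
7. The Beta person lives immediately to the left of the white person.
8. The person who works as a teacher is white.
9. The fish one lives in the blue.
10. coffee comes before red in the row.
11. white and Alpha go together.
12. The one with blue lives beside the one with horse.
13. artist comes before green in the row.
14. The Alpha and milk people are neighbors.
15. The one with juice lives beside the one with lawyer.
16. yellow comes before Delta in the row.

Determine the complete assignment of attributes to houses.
Solution:

House | Color | Profession | Drink | Team | Pet
-----------------------------------------------
  1   | blue | engineer | juice | Epsilon | fish
  2   | yellow | lawyer | coffee | Beta | horse
  3   | white | teacher | water | Alpha | dog
  4   | red | artist | milk | Delta | bird
  5   | green | doctor | tea | Gamma | cat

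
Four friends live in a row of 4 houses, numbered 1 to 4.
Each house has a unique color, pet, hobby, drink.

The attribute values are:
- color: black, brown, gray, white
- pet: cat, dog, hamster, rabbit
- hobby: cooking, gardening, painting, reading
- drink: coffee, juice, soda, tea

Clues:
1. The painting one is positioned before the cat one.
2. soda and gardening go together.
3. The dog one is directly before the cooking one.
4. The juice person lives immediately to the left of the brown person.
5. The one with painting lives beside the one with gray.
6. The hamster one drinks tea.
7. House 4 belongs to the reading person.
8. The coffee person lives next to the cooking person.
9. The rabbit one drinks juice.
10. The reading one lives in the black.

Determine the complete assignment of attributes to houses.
Solution:

House | Color | Pet | Hobby | Drink
-----------------------------------
  1   | white | dog | painting | coffee
  2   | gray | rabbit | cooking | juice
  3   | brown | cat | gardening | soda
  4   | black | hamster | reading | tea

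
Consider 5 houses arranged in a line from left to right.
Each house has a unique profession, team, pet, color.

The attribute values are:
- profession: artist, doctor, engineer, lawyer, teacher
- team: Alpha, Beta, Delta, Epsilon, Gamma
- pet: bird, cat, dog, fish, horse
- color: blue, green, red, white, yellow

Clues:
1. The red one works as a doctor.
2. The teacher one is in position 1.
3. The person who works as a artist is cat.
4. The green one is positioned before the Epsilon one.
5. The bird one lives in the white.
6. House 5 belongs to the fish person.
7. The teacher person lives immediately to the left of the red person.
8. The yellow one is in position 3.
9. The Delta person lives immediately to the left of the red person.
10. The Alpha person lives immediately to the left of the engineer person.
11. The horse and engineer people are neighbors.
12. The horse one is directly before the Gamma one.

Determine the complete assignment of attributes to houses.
Solution:

House | Profession | Team | Pet | Color
---------------------------------------
  1   | teacher | Delta | bird | white
  2   | doctor | Alpha | horse | red
  3   | engineer | Gamma | dog | yellow
  4   | artist | Beta | cat | green
  5   | lawyer | Epsilon | fish | blue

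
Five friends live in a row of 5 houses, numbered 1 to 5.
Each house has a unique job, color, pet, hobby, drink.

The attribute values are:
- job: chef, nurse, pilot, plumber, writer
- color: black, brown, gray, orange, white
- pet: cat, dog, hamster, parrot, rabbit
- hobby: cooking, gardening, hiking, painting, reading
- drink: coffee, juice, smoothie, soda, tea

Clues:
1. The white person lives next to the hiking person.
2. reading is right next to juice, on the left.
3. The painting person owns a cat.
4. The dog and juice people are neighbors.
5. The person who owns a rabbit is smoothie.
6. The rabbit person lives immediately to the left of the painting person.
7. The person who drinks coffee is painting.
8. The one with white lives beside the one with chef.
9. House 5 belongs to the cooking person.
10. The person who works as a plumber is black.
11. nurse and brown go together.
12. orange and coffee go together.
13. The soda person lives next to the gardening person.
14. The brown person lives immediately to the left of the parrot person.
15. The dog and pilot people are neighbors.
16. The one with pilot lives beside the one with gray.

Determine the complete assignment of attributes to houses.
Solution:

House | Job | Color | Pet | Hobby | Drink
-----------------------------------------
  1   | nurse | brown | dog | reading | soda
  2   | pilot | white | parrot | gardening | juice
  3   | chef | gray | rabbit | hiking | smoothie
  4   | writer | orange | cat | painting | coffee
  5   | plumber | black | hamster | cooking | tea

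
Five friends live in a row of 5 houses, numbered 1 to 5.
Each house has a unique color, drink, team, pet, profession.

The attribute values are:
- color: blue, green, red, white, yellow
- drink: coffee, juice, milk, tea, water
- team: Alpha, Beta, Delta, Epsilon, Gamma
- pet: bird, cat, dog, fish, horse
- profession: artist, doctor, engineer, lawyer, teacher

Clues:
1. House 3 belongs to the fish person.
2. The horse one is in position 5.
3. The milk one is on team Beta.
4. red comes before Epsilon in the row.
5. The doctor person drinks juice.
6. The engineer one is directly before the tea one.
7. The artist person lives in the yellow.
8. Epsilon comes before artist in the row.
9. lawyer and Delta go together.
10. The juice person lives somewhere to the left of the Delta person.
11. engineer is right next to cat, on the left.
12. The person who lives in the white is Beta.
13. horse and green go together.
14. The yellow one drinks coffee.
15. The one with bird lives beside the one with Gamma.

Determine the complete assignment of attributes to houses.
Solution:

House | Color | Drink | Team | Pet | Profession
-----------------------------------------------
  1   | white | milk | Beta | bird | engineer
  2   | red | tea | Gamma | cat | teacher
  3   | blue | juice | Epsilon | fish | doctor
  4   | yellow | coffee | Alpha | dog | artist
  5   | green | water | Delta | horse | lawyer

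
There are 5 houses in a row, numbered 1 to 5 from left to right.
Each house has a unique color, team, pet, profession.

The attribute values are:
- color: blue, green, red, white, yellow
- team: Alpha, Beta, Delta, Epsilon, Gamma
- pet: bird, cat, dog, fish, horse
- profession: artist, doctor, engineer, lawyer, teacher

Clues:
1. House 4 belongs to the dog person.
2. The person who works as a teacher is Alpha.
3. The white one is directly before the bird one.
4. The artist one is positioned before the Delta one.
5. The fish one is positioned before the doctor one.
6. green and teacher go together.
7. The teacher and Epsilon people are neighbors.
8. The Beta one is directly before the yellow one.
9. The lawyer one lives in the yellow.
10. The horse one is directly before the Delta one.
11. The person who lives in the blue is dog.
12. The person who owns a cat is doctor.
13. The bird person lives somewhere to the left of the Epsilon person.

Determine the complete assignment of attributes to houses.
Solution:

House | Color | Team | Pet | Profession
---------------------------------------
  1   | white | Beta | horse | artist
  2   | yellow | Delta | bird | lawyer
  3   | green | Alpha | fish | teacher
  4   | blue | Epsilon | dog | engineer
  5   | red | Gamma | cat | doctor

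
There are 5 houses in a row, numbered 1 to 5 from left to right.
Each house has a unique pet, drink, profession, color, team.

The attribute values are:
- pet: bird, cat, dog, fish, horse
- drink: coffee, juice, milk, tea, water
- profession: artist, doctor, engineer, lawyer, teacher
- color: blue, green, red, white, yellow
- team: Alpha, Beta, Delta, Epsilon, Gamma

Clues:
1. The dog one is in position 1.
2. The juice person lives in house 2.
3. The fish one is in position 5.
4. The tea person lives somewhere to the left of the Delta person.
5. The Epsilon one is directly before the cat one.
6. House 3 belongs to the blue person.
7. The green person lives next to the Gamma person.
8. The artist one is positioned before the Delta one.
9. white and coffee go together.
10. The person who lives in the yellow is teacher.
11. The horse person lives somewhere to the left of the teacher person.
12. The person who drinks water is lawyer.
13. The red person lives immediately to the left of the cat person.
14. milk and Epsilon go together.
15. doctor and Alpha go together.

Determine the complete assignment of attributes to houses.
Solution:

House | Pet | Drink | Profession | Color | Team
-----------------------------------------------
  1   | dog | milk | artist | red | Epsilon
  2   | cat | juice | doctor | green | Alpha
  3   | horse | water | lawyer | blue | Gamma
  4   | bird | tea | teacher | yellow | Beta
  5   | fish | coffee | engineer | white | Delta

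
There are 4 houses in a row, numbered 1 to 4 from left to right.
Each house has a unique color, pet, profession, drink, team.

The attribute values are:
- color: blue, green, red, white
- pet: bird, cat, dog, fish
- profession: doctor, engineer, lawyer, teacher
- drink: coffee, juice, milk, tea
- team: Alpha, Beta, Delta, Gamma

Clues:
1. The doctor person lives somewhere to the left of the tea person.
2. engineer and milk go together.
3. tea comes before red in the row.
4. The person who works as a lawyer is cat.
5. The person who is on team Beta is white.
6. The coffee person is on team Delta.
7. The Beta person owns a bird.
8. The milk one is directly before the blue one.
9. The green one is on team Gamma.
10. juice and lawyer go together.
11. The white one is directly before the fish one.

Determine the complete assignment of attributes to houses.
Solution:

House | Color | Pet | Profession | Drink | Team
-----------------------------------------------
  1   | white | bird | engineer | milk | Beta
  2   | blue | fish | doctor | coffee | Delta
  3   | green | dog | teacher | tea | Gamma
  4   | red | cat | lawyer | juice | Alpha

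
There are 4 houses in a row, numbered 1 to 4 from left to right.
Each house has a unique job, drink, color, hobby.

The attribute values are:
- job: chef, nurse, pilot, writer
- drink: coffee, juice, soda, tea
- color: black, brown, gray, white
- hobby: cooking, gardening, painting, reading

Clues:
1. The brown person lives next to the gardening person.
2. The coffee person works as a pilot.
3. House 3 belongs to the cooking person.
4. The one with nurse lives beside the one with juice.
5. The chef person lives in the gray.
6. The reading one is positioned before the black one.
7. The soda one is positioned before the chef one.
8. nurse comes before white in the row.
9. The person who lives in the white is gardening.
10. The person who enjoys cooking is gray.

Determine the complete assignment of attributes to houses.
Solution:

House | Job | Drink | Color | Hobby
-----------------------------------
  1   | nurse | soda | brown | reading
  2   | writer | juice | white | gardening
  3   | chef | tea | gray | cooking
  4   | pilot | coffee | black | painting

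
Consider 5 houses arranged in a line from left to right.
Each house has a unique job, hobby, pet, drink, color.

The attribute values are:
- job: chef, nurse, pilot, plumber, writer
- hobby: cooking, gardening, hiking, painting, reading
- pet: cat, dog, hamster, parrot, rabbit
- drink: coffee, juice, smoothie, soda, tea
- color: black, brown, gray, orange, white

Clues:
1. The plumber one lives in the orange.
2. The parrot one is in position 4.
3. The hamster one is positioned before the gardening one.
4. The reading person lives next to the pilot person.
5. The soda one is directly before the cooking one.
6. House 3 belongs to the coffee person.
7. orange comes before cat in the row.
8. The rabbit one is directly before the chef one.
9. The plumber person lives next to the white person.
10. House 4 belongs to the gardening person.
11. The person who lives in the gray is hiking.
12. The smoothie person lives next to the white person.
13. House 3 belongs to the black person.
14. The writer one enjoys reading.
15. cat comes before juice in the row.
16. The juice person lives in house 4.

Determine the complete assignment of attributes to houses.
Solution:

House | Job | Hobby | Pet | Drink | Color
-----------------------------------------
  1   | plumber | painting | hamster | smoothie | orange
  2   | writer | reading | cat | soda | white
  3   | pilot | cooking | rabbit | coffee | black
  4   | chef | gardening | parrot | juice | brown
  5   | nurse | hiking | dog | tea | gray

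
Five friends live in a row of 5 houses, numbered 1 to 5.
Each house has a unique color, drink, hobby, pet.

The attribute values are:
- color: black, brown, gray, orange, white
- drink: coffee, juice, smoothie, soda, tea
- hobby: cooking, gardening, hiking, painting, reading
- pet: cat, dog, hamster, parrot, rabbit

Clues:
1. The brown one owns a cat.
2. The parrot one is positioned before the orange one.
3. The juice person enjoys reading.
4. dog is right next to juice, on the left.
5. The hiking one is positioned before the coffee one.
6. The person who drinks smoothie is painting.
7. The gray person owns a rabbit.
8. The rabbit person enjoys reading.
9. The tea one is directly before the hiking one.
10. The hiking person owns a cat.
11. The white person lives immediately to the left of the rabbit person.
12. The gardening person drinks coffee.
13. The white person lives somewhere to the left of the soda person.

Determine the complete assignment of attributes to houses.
Solution:

House | Color | Drink | Hobby | Pet
-----------------------------------
  1   | white | smoothie | painting | dog
  2   | gray | juice | reading | rabbit
  3   | black | tea | cooking | parrot
  4   | brown | soda | hiking | cat
  5   | orange | coffee | gardening | hamster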